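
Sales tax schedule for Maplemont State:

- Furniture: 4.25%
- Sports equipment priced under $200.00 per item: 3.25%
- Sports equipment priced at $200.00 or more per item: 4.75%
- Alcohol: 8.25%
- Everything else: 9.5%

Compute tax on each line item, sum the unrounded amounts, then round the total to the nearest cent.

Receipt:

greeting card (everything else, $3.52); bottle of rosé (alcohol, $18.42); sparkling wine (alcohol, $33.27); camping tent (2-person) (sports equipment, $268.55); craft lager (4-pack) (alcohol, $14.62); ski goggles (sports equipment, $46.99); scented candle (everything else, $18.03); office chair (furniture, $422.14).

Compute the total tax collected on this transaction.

$39.74

Greeting card $3.52: everything else → 9.5% → $0.3344
Bottle of rosé $18.42: alcohol → 8.25% → $1.51965
Sparkling wine $33.27: alcohol → 8.25% → $2.744775
Camping tent (2-person) $268.55: sports equipment, $200.00 or more → 4.75% → $12.756125
Craft lager (4-pack) $14.62: alcohol → 8.25% → $1.20615
Ski goggles $46.99: sports equipment, under $200.00 → 3.25% → $1.527175
Scented candle $18.03: everything else → 9.5% → $1.71285
Office chair $422.14: furniture → 4.25% → $17.94095
Unrounded tax sum = $39.742075 → $39.74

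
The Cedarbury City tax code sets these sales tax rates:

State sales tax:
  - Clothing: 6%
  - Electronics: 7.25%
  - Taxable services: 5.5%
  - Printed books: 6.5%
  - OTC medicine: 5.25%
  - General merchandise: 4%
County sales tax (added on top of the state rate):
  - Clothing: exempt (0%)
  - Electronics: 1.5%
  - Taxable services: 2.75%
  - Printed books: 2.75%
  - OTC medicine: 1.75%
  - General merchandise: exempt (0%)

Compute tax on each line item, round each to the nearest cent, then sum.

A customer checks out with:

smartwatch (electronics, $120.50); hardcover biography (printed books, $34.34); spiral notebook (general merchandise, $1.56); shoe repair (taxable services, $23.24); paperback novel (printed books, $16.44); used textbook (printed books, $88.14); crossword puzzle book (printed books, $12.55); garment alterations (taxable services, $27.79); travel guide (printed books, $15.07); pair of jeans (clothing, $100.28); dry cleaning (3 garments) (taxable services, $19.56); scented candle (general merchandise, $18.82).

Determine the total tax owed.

Smartwatch $120.50: electronics → 7.25% + 1.5% county = 8.75% → $10.54
Hardcover biography $34.34: printed books → 6.5% + 2.75% county = 9.25% → $3.18
Spiral notebook $1.56: general merchandise → 4% + 0% county = 4% → $0.06
Shoe repair $23.24: taxable services → 5.5% + 2.75% county = 8.25% → $1.92
Paperback novel $16.44: printed books → 6.5% + 2.75% county = 9.25% → $1.52
Used textbook $88.14: printed books → 6.5% + 2.75% county = 9.25% → $8.15
Crossword puzzle book $12.55: printed books → 6.5% + 2.75% county = 9.25% → $1.16
Garment alterations $27.79: taxable services → 5.5% + 2.75% county = 8.25% → $2.29
Travel guide $15.07: printed books → 6.5% + 2.75% county = 9.25% → $1.39
Pair of jeans $100.28: clothing → 6% + 0% county = 6% → $6.02
Dry cleaning (3 garments) $19.56: taxable services → 5.5% + 2.75% county = 8.25% → $1.61
Scented candle $18.82: general merchandise → 4% + 0% county = 4% → $0.75
Total tax = $10.54 + $3.18 + $0.06 + $1.92 + $1.52 + $8.15 + $1.16 + $2.29 + $1.39 + $6.02 + $1.61 + $0.75 = $38.59

$38.59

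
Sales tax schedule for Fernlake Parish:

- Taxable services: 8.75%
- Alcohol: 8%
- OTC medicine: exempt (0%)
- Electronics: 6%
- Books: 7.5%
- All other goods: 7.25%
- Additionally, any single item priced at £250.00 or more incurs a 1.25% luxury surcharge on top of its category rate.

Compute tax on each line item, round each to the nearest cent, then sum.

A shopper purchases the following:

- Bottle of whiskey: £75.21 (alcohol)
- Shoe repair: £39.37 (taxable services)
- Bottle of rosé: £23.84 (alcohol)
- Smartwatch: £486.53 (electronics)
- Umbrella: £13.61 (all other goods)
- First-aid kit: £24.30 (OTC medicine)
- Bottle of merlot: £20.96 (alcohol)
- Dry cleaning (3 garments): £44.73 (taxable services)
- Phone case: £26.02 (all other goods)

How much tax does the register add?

Bottle of whiskey £75.21: alcohol → 8% → £6.02
Shoe repair £39.37: taxable services → 8.75% → £3.44
Bottle of rosé £23.84: alcohol → 8% → £1.91
Smartwatch £486.53: electronics → 6% + 1.25% surcharge = 7.25% → £35.27
Umbrella £13.61: all other goods → 7.25% → £0.99
First-aid kit £24.30: OTC medicine → 0% → £0.00
Bottle of merlot £20.96: alcohol → 8% → £1.68
Dry cleaning (3 garments) £44.73: taxable services → 8.75% → £3.91
Phone case £26.02: all other goods → 7.25% → £1.89
Total tax = £6.02 + £3.44 + £1.91 + £35.27 + £0.99 + £1.68 + £3.91 + £1.89 = £55.11

£55.11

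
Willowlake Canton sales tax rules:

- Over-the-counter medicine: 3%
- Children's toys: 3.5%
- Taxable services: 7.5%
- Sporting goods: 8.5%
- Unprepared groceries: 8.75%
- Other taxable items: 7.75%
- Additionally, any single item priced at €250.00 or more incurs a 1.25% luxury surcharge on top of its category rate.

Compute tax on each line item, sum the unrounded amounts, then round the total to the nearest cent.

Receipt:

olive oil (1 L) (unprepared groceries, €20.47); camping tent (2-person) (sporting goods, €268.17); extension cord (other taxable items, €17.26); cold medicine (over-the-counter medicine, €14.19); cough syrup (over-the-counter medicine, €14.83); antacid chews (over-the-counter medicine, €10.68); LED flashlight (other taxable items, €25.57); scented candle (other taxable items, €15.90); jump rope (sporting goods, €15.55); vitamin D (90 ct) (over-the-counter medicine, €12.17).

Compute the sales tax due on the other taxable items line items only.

€4.55

Extension cord €17.26: other taxable items → 7.75% → €1.33765
LED flashlight €25.57: other taxable items → 7.75% → €1.981675
Scented candle €15.90: other taxable items → 7.75% → €1.23225
Tax on other taxable items: unrounded sum = €4.551575 → €4.55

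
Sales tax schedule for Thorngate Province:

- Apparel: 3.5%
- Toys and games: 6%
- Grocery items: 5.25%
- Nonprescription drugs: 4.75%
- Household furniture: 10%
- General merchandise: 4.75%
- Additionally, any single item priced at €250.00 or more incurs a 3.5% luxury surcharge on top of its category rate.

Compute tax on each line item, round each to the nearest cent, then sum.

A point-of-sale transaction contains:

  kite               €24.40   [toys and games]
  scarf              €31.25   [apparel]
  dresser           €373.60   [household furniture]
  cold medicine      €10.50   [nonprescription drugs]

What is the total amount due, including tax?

€493.24

Kite €24.40: toys and games → 6% → €1.46
Scarf €31.25: apparel → 3.5% → €1.09
Dresser €373.60: household furniture → 10% + 3.5% surcharge = 13.5% → €50.44
Cold medicine €10.50: nonprescription drugs → 4.75% → €0.50
Subtotal = €439.75; tax = €53.49; total due = €493.24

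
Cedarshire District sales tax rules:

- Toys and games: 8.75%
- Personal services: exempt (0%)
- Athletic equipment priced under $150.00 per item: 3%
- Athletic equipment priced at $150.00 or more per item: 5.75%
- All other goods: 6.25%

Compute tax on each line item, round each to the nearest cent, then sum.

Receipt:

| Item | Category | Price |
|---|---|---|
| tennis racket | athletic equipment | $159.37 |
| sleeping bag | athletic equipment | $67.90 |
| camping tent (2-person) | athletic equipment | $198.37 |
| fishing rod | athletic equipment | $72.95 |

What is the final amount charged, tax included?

Tennis racket $159.37: athletic equipment, $150.00 or more → 5.75% → $9.16
Sleeping bag $67.90: athletic equipment, under $150.00 → 3% → $2.04
Camping tent (2-person) $198.37: athletic equipment, $150.00 or more → 5.75% → $11.41
Fishing rod $72.95: athletic equipment, under $150.00 → 3% → $2.19
Subtotal = $498.59; tax = $24.80; total due = $523.39

$523.39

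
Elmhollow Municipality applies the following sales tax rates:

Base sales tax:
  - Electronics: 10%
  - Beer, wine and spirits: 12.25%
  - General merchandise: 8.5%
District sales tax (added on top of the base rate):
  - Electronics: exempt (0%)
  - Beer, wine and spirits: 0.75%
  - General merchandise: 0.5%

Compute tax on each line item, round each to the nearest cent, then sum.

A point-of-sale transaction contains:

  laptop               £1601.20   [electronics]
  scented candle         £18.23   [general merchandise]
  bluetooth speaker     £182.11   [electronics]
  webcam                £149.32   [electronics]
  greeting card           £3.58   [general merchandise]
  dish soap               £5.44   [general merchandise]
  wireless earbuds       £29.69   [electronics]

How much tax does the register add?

£198.68

Laptop £1601.20: electronics → 10% + 0% district = 10% → £160.12
Scented candle £18.23: general merchandise → 8.5% + 0.5% district = 9% → £1.64
Bluetooth speaker £182.11: electronics → 10% + 0% district = 10% → £18.21
Webcam £149.32: electronics → 10% + 0% district = 10% → £14.93
Greeting card £3.58: general merchandise → 8.5% + 0.5% district = 9% → £0.32
Dish soap £5.44: general merchandise → 8.5% + 0.5% district = 9% → £0.49
Wireless earbuds £29.69: electronics → 10% + 0% district = 10% → £2.97
Total tax = £160.12 + £1.64 + £18.21 + £14.93 + £0.32 + £0.49 + £2.97 = £198.68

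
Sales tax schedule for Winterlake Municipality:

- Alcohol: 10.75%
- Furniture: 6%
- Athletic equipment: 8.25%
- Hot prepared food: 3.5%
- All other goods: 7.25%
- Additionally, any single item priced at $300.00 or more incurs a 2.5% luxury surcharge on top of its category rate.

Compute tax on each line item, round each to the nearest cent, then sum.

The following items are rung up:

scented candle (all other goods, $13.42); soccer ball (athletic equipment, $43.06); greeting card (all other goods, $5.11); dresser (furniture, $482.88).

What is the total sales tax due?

$45.93

Scented candle $13.42: all other goods → 7.25% → $0.97
Soccer ball $43.06: athletic equipment → 8.25% → $3.55
Greeting card $5.11: all other goods → 7.25% → $0.37
Dresser $482.88: furniture → 6% + 2.5% surcharge = 8.5% → $41.04
Total tax = $0.97 + $3.55 + $0.37 + $41.04 = $45.93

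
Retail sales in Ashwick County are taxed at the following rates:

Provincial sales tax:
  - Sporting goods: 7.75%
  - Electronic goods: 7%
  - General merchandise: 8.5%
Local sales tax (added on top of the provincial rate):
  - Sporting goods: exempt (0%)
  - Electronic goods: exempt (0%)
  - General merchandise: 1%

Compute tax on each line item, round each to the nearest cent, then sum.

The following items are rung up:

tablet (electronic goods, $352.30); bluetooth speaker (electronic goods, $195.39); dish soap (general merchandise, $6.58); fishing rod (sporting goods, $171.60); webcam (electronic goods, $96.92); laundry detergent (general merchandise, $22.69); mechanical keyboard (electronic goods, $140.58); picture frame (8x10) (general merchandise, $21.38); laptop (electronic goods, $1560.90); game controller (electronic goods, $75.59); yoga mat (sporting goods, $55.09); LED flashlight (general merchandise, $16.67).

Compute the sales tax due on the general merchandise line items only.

Dish soap $6.58: general merchandise → 8.5% + 1% local = 9.5% → $0.63
Laundry detergent $22.69: general merchandise → 8.5% + 1% local = 9.5% → $2.16
Picture frame (8x10) $21.38: general merchandise → 8.5% + 1% local = 9.5% → $2.03
LED flashlight $16.67: general merchandise → 8.5% + 1% local = 9.5% → $1.58
Tax on general merchandise = $0.63 + $2.16 + $2.03 + $1.58 = $6.40

$6.40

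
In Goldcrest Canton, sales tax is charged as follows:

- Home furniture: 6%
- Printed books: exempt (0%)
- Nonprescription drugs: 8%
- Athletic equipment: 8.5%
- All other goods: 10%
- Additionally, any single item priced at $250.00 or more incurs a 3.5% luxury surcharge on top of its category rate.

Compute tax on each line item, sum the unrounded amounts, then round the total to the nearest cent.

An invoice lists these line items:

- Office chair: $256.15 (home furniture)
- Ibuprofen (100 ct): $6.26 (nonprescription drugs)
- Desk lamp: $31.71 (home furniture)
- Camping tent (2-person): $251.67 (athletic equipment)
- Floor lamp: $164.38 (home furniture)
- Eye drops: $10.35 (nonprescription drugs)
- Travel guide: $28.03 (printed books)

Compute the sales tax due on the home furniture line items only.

Office chair $256.15: home furniture → 6% + 3.5% surcharge = 9.5% → $24.33425
Desk lamp $31.71: home furniture → 6% → $1.9026
Floor lamp $164.38: home furniture → 6% → $9.8628
Tax on home furniture: unrounded sum = $36.09965 → $36.10

$36.10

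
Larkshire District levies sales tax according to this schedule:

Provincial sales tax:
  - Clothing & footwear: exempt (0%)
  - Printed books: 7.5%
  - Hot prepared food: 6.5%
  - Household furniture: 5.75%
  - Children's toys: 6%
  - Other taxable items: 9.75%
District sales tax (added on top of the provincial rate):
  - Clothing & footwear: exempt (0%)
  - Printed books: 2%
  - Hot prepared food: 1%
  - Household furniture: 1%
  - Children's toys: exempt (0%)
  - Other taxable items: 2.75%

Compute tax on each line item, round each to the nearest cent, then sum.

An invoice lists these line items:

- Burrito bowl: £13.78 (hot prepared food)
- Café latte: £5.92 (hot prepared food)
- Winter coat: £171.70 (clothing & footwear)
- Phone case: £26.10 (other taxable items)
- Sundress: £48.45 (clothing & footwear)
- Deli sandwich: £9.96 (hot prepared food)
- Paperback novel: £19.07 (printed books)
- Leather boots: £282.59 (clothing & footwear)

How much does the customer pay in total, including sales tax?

£584.86

Burrito bowl £13.78: hot prepared food → 6.5% + 1% district = 7.5% → £1.03
Café latte £5.92: hot prepared food → 6.5% + 1% district = 7.5% → £0.44
Winter coat £171.70: clothing & footwear → 0% + 0% district = 0% → £0.00
Phone case £26.10: other taxable items → 9.75% + 2.75% district = 12.5% → £3.26
Sundress £48.45: clothing & footwear → 0% + 0% district = 0% → £0.00
Deli sandwich £9.96: hot prepared food → 6.5% + 1% district = 7.5% → £0.75
Paperback novel £19.07: printed books → 7.5% + 2% district = 9.5% → £1.81
Leather boots £282.59: clothing & footwear → 0% + 0% district = 0% → £0.00
Subtotal = £577.57; tax = £7.29; total due = £584.86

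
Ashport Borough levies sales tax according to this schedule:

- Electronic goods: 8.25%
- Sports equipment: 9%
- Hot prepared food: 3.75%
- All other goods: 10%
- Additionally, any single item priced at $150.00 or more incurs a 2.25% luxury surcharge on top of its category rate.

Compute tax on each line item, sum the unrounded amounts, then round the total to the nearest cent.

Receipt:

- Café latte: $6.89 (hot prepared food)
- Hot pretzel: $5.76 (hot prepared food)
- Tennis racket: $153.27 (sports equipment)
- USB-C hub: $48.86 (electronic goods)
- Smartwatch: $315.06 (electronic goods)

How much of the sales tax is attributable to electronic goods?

$37.11

USB-C hub $48.86: electronic goods → 8.25% → $4.03095
Smartwatch $315.06: electronic goods → 8.25% + 2.25% surcharge = 10.5% → $33.0813
Tax on electronic goods: unrounded sum = $37.11225 → $37.11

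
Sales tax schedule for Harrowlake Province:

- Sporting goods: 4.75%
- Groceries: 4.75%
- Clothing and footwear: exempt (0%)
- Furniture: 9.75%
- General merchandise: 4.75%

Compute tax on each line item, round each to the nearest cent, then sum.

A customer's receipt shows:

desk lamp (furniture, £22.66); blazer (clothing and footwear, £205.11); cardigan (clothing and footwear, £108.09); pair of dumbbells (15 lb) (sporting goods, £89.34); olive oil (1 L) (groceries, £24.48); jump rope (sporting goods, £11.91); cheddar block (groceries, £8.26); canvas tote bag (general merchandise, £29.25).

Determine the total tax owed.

Desk lamp £22.66: furniture → 9.75% → £2.21
Blazer £205.11: clothing and footwear → 0% → £0.00
Cardigan £108.09: clothing and footwear → 0% → £0.00
Pair of dumbbells (15 lb) £89.34: sporting goods → 4.75% → £4.24
Olive oil (1 L) £24.48: groceries → 4.75% → £1.16
Jump rope £11.91: sporting goods → 4.75% → £0.57
Cheddar block £8.26: groceries → 4.75% → £0.39
Canvas tote bag £29.25: general merchandise → 4.75% → £1.39
Total tax = £2.21 + £4.24 + £1.16 + £0.57 + £0.39 + £1.39 = £9.96

£9.96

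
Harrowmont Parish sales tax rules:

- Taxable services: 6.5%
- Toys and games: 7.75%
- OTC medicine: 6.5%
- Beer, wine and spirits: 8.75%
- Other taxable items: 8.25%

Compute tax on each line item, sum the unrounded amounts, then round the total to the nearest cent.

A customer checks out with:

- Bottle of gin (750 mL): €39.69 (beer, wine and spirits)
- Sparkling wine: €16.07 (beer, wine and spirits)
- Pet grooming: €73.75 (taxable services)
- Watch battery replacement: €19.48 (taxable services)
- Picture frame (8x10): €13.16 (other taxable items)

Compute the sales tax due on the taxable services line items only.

Pet grooming €73.75: taxable services → 6.5% → €4.79375
Watch battery replacement €19.48: taxable services → 6.5% → €1.2662
Tax on taxable services: unrounded sum = €6.05995 → €6.06

€6.06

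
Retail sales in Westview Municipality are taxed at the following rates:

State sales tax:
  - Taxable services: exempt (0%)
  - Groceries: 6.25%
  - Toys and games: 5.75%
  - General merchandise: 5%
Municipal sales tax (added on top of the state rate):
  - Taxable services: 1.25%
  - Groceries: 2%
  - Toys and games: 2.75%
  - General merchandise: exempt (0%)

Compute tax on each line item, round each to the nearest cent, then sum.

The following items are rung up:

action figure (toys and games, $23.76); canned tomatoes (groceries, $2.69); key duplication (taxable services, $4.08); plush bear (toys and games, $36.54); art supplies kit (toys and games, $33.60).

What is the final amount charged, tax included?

$108.93

Action figure $23.76: toys and games → 5.75% + 2.75% municipal = 8.5% → $2.02
Canned tomatoes $2.69: groceries → 6.25% + 2% municipal = 8.25% → $0.22
Key duplication $4.08: taxable services → 0% + 1.25% municipal = 1.25% → $0.05
Plush bear $36.54: toys and games → 5.75% + 2.75% municipal = 8.5% → $3.11
Art supplies kit $33.60: toys and games → 5.75% + 2.75% municipal = 8.5% → $2.86
Subtotal = $100.67; tax = $8.26; total due = $108.93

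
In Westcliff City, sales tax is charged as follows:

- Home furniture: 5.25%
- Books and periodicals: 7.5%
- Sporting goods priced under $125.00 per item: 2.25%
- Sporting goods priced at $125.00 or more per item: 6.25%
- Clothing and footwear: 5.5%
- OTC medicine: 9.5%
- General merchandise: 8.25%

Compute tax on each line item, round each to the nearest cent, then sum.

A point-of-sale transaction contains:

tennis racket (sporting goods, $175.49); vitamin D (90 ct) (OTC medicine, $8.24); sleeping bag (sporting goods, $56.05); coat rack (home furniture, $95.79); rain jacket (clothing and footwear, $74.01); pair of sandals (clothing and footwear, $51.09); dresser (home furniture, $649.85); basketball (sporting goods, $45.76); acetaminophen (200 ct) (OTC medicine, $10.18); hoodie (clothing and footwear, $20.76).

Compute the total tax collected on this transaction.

Tennis racket $175.49: sporting goods, $125.00 or more → 6.25% → $10.97
Vitamin D (90 ct) $8.24: OTC medicine → 9.5% → $0.78
Sleeping bag $56.05: sporting goods, under $125.00 → 2.25% → $1.26
Coat rack $95.79: home furniture → 5.25% → $5.03
Rain jacket $74.01: clothing and footwear → 5.5% → $4.07
Pair of sandals $51.09: clothing and footwear → 5.5% → $2.81
Dresser $649.85: home furniture → 5.25% → $34.12
Basketball $45.76: sporting goods, under $125.00 → 2.25% → $1.03
Acetaminophen (200 ct) $10.18: OTC medicine → 9.5% → $0.97
Hoodie $20.76: clothing and footwear → 5.5% → $1.14
Total tax = $10.97 + $0.78 + $1.26 + $5.03 + $4.07 + $2.81 + $34.12 + $1.03 + $0.97 + $1.14 = $62.18

$62.18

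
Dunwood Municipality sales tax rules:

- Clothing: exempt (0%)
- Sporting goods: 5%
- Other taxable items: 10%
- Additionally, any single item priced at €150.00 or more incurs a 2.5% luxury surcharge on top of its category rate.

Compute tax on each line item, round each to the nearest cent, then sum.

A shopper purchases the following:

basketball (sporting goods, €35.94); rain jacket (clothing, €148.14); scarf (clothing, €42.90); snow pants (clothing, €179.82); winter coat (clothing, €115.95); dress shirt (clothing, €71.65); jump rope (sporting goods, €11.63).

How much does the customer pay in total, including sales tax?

€612.91

Basketball €35.94: sporting goods → 5% → €1.80
Rain jacket €148.14: clothing → 0% → €0.00
Scarf €42.90: clothing → 0% → €0.00
Snow pants €179.82: clothing → 0% + 2.5% surcharge = 2.5% → €4.50
Winter coat €115.95: clothing → 0% → €0.00
Dress shirt €71.65: clothing → 0% → €0.00
Jump rope €11.63: sporting goods → 5% → €0.58
Subtotal = €606.03; tax = €6.88; total due = €612.91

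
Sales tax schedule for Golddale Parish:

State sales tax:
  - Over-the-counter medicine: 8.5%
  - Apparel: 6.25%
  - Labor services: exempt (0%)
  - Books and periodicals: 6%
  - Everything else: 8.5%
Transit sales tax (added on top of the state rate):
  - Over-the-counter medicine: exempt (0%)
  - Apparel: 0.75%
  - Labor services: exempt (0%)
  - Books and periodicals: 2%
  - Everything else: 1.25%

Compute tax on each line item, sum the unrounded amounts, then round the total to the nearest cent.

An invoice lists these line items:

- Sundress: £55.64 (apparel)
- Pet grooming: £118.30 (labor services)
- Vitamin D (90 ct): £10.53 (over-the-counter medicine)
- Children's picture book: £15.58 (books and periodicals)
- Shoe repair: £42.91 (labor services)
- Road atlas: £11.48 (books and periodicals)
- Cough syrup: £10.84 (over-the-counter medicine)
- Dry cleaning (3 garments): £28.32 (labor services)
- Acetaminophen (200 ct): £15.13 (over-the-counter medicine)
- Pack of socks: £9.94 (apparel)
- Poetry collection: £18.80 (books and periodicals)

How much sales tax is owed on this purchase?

£11.36

Sundress £55.64: apparel → 6.25% + 0.75% transit = 7% → £3.8948
Pet grooming £118.30: labor services → 0% + 0% transit = 0% → £0.00
Vitamin D (90 ct) £10.53: over-the-counter medicine → 8.5% + 0% transit = 8.5% → £0.89505
Children's picture book £15.58: books and periodicals → 6% + 2% transit = 8% → £1.2464
Shoe repair £42.91: labor services → 0% + 0% transit = 0% → £0.00
Road atlas £11.48: books and periodicals → 6% + 2% transit = 8% → £0.9184
Cough syrup £10.84: over-the-counter medicine → 8.5% + 0% transit = 8.5% → £0.9214
Dry cleaning (3 garments) £28.32: labor services → 0% + 0% transit = 0% → £0.00
Acetaminophen (200 ct) £15.13: over-the-counter medicine → 8.5% + 0% transit = 8.5% → £1.28605
Pack of socks £9.94: apparel → 6.25% + 0.75% transit = 7% → £0.6958
Poetry collection £18.80: books and periodicals → 6% + 2% transit = 8% → £1.504
Unrounded tax sum = £11.3619 → £11.36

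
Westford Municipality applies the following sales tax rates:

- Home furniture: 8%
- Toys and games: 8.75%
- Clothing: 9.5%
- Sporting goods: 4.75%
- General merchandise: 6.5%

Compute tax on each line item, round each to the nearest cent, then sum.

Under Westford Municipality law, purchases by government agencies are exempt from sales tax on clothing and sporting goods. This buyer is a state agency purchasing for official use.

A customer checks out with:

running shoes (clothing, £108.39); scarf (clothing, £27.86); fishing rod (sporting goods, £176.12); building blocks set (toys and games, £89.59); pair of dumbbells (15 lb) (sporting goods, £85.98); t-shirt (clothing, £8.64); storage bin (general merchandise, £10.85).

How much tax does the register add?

Running shoes £108.39: clothing, buyer-exempt → 0% → £0.00
Scarf £27.86: clothing, buyer-exempt → 0% → £0.00
Fishing rod £176.12: sporting goods, buyer-exempt → 0% → £0.00
Building blocks set £89.59: toys and games → 8.75% → £7.84
Pair of dumbbells (15 lb) £85.98: sporting goods, buyer-exempt → 0% → £0.00
T-shirt £8.64: clothing, buyer-exempt → 0% → £0.00
Storage bin £10.85: general merchandise → 6.5% → £0.71
Total tax = £7.84 + £0.71 = £8.55

£8.55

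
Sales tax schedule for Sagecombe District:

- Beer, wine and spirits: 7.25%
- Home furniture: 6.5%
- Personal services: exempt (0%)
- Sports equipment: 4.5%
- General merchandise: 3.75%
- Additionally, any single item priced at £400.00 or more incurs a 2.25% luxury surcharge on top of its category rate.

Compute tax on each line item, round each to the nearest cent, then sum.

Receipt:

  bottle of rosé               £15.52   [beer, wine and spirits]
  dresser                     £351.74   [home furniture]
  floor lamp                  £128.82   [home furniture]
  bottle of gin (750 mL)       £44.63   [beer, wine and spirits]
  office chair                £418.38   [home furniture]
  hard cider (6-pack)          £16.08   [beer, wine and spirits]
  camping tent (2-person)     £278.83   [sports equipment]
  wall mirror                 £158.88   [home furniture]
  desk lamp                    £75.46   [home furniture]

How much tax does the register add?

Bottle of rosé £15.52: beer, wine and spirits → 7.25% → £1.13
Dresser £351.74: home furniture → 6.5% → £22.86
Floor lamp £128.82: home furniture → 6.5% → £8.37
Bottle of gin (750 mL) £44.63: beer, wine and spirits → 7.25% → £3.24
Office chair £418.38: home furniture → 6.5% + 2.25% surcharge = 8.75% → £36.61
Hard cider (6-pack) £16.08: beer, wine and spirits → 7.25% → £1.17
Camping tent (2-person) £278.83: sports equipment → 4.5% → £12.55
Wall mirror £158.88: home furniture → 6.5% → £10.33
Desk lamp £75.46: home furniture → 6.5% → £4.90
Total tax = £1.13 + £22.86 + £8.37 + £3.24 + £36.61 + £1.17 + £12.55 + £10.33 + £4.90 = £101.16

£101.16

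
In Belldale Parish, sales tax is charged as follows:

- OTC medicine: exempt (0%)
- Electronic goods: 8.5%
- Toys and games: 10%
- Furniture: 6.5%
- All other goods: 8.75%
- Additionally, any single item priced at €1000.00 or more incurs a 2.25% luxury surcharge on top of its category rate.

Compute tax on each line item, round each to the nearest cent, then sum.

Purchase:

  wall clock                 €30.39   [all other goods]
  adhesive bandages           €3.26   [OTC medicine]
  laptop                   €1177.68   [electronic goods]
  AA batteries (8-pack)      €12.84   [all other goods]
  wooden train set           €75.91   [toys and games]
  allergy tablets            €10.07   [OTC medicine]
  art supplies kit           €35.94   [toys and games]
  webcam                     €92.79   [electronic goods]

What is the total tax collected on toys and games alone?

Wooden train set €75.91: toys and games → 10% → €7.59
Art supplies kit €35.94: toys and games → 10% → €3.59
Tax on toys and games = €7.59 + €3.59 = €11.18

€11.18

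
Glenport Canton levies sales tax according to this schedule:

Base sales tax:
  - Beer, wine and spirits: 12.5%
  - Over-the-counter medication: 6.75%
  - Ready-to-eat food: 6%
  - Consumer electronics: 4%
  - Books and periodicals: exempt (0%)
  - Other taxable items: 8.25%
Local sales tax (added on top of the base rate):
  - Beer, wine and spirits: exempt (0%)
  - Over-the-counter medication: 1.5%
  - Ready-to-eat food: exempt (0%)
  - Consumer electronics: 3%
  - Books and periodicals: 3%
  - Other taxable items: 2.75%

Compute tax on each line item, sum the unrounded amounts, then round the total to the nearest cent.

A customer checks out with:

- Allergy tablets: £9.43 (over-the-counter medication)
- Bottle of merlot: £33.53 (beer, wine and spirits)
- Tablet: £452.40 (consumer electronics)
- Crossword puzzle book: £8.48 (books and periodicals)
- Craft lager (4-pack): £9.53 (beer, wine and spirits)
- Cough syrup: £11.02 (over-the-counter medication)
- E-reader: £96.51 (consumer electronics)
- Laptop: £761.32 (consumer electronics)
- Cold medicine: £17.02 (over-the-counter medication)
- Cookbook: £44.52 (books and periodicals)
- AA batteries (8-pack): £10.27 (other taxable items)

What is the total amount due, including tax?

Allergy tablets £9.43: over-the-counter medication → 6.75% + 1.5% local = 8.25% → £0.777975
Bottle of merlot £33.53: beer, wine and spirits → 12.5% + 0% local = 12.5% → £4.19125
Tablet £452.40: consumer electronics → 4% + 3% local = 7% → £31.668
Crossword puzzle book £8.48: books and periodicals → 0% + 3% local = 3% → £0.2544
Craft lager (4-pack) £9.53: beer, wine and spirits → 12.5% + 0% local = 12.5% → £1.19125
Cough syrup £11.02: over-the-counter medication → 6.75% + 1.5% local = 8.25% → £0.90915
E-reader £96.51: consumer electronics → 4% + 3% local = 7% → £6.7557
Laptop £761.32: consumer electronics → 4% + 3% local = 7% → £53.2924
Cold medicine £17.02: over-the-counter medication → 6.75% + 1.5% local = 8.25% → £1.40415
Cookbook £44.52: books and periodicals → 0% + 3% local = 3% → £1.3356
AA batteries (8-pack) £10.27: other taxable items → 8.25% + 2.75% local = 11% → £1.1297
Subtotal = £1454.03; unrounded tax = £102.909575 → £102.91; total due = £1556.94

£1556.94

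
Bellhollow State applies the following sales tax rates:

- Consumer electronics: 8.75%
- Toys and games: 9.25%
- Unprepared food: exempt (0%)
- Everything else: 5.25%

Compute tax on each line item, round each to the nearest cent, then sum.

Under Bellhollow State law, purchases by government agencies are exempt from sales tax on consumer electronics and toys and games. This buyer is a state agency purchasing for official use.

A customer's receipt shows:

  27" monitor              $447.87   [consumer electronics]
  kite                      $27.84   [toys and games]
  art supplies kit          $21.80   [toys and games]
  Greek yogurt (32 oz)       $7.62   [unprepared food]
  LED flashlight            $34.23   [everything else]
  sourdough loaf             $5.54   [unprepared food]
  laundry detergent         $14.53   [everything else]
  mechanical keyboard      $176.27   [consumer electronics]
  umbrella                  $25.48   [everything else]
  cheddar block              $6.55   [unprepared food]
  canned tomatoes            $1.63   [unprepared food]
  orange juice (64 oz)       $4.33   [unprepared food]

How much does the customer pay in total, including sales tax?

27" monitor $447.87: consumer electronics, buyer-exempt → 0% → $0.00
Kite $27.84: toys and games, buyer-exempt → 0% → $0.00
Art supplies kit $21.80: toys and games, buyer-exempt → 0% → $0.00
Greek yogurt (32 oz) $7.62: unprepared food → 0% → $0.00
LED flashlight $34.23: everything else → 5.25% → $1.80
Sourdough loaf $5.54: unprepared food → 0% → $0.00
Laundry detergent $14.53: everything else → 5.25% → $0.76
Mechanical keyboard $176.27: consumer electronics, buyer-exempt → 0% → $0.00
Umbrella $25.48: everything else → 5.25% → $1.34
Cheddar block $6.55: unprepared food → 0% → $0.00
Canned tomatoes $1.63: unprepared food → 0% → $0.00
Orange juice (64 oz) $4.33: unprepared food → 0% → $0.00
Subtotal = $773.69; tax = $3.90; total due = $777.59

$777.59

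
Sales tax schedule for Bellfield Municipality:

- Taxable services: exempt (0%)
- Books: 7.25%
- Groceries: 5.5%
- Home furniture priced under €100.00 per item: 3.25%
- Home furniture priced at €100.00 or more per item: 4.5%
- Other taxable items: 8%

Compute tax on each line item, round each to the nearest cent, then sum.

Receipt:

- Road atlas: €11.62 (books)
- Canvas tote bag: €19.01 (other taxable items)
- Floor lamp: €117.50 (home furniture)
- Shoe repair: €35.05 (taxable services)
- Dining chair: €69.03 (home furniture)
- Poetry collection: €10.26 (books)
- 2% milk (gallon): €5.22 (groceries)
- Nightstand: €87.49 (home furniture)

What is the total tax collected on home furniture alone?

€10.37

Floor lamp €117.50: home furniture, €100.00 or more → 4.5% → €5.29
Dining chair €69.03: home furniture, under €100.00 → 3.25% → €2.24
Nightstand €87.49: home furniture, under €100.00 → 3.25% → €2.84
Tax on home furniture = €5.29 + €2.24 + €2.84 = €10.37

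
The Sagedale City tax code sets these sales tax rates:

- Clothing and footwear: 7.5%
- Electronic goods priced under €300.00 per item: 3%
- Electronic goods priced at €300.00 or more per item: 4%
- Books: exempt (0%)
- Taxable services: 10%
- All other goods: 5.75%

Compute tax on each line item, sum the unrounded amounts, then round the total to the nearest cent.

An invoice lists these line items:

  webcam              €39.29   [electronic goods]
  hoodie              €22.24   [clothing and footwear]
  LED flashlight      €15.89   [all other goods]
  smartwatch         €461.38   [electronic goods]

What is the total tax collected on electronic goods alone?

Webcam €39.29: electronic goods, under €300.00 → 3% → €1.1787
Smartwatch €461.38: electronic goods, €300.00 or more → 4% → €18.4552
Tax on electronic goods: unrounded sum = €19.6339 → €19.63

€19.63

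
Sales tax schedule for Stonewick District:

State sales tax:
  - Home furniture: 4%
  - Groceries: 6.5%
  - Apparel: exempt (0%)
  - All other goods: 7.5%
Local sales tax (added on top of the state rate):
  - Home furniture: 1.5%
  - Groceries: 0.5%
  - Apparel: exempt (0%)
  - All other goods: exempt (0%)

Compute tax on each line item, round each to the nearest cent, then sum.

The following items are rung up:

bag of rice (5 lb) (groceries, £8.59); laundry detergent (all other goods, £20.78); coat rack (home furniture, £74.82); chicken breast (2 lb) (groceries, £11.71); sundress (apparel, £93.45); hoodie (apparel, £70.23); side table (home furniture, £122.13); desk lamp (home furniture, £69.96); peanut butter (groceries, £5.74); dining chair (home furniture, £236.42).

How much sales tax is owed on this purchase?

£31.07

Bag of rice (5 lb) £8.59: groceries → 6.5% + 0.5% local = 7% → £0.60
Laundry detergent £20.78: all other goods → 7.5% + 0% local = 7.5% → £1.56
Coat rack £74.82: home furniture → 4% + 1.5% local = 5.5% → £4.12
Chicken breast (2 lb) £11.71: groceries → 6.5% + 0.5% local = 7% → £0.82
Sundress £93.45: apparel → 0% + 0% local = 0% → £0.00
Hoodie £70.23: apparel → 0% + 0% local = 0% → £0.00
Side table £122.13: home furniture → 4% + 1.5% local = 5.5% → £6.72
Desk lamp £69.96: home furniture → 4% + 1.5% local = 5.5% → £3.85
Peanut butter £5.74: groceries → 6.5% + 0.5% local = 7% → £0.40
Dining chair £236.42: home furniture → 4% + 1.5% local = 5.5% → £13.00
Total tax = £0.60 + £1.56 + £4.12 + £0.82 + £6.72 + £3.85 + £0.40 + £13.00 = £31.07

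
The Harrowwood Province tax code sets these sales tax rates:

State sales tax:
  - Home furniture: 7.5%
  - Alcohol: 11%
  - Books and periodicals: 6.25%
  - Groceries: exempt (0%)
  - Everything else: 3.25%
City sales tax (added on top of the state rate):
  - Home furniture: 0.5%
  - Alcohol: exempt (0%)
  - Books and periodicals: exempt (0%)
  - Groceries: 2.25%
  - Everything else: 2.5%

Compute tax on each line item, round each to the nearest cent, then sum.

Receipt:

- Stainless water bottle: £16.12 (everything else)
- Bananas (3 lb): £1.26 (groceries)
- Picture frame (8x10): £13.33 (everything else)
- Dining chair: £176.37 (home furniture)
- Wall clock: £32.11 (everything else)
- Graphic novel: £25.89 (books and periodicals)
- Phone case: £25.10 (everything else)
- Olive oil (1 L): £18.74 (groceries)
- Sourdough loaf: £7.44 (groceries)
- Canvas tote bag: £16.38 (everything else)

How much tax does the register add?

Stainless water bottle £16.12: everything else → 3.25% + 2.5% city = 5.75% → £0.93
Bananas (3 lb) £1.26: groceries → 0% + 2.25% city = 2.25% → £0.03
Picture frame (8x10) £13.33: everything else → 3.25% + 2.5% city = 5.75% → £0.77
Dining chair £176.37: home furniture → 7.5% + 0.5% city = 8% → £14.11
Wall clock £32.11: everything else → 3.25% + 2.5% city = 5.75% → £1.85
Graphic novel £25.89: books and periodicals → 6.25% + 0% city = 6.25% → £1.62
Phone case £25.10: everything else → 3.25% + 2.5% city = 5.75% → £1.44
Olive oil (1 L) £18.74: groceries → 0% + 2.25% city = 2.25% → £0.42
Sourdough loaf £7.44: groceries → 0% + 2.25% city = 2.25% → £0.17
Canvas tote bag £16.38: everything else → 3.25% + 2.5% city = 5.75% → £0.94
Total tax = £0.93 + £0.03 + £0.77 + £14.11 + £1.85 + £1.62 + £1.44 + £0.42 + £0.17 + £0.94 = £22.28

£22.28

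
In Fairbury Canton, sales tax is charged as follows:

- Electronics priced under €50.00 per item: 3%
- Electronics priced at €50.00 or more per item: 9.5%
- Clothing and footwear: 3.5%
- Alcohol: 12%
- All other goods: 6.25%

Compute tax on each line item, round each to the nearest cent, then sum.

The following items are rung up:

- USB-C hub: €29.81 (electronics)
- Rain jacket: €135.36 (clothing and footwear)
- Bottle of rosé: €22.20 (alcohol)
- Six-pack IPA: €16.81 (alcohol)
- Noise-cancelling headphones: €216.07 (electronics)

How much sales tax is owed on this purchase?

USB-C hub €29.81: electronics, under €50.00 → 3% → €0.89
Rain jacket €135.36: clothing and footwear → 3.5% → €4.74
Bottle of rosé €22.20: alcohol → 12% → €2.66
Six-pack IPA €16.81: alcohol → 12% → €2.02
Noise-cancelling headphones €216.07: electronics, €50.00 or more → 9.5% → €20.53
Total tax = €0.89 + €4.74 + €2.66 + €2.02 + €20.53 = €30.84

€30.84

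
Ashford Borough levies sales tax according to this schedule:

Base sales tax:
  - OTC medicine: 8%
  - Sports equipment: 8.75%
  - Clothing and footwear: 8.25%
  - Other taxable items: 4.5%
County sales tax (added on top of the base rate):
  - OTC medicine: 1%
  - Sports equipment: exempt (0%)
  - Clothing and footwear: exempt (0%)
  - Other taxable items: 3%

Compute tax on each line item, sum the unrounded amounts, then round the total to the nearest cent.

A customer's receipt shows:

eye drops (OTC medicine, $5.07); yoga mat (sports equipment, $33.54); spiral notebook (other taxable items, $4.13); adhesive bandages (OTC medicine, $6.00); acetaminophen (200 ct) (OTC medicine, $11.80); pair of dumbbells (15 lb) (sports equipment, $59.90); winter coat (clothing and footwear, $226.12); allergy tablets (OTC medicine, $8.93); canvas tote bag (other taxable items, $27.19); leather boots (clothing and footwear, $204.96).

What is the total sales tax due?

Eye drops $5.07: OTC medicine → 8% + 1% county = 9% → $0.4563
Yoga mat $33.54: sports equipment → 8.75% + 0% county = 8.75% → $2.93475
Spiral notebook $4.13: other taxable items → 4.5% + 3% county = 7.5% → $0.30975
Adhesive bandages $6.00: OTC medicine → 8% + 1% county = 9% → $0.54
Acetaminophen (200 ct) $11.80: OTC medicine → 8% + 1% county = 9% → $1.062
Pair of dumbbells (15 lb) $59.90: sports equipment → 8.75% + 0% county = 8.75% → $5.24125
Winter coat $226.12: clothing and footwear → 8.25% + 0% county = 8.25% → $18.6549
Allergy tablets $8.93: OTC medicine → 8% + 1% county = 9% → $0.8037
Canvas tote bag $27.19: other taxable items → 4.5% + 3% county = 7.5% → $2.03925
Leather boots $204.96: clothing and footwear → 8.25% + 0% county = 8.25% → $16.9092
Unrounded tax sum = $48.9511 → $48.95

$48.95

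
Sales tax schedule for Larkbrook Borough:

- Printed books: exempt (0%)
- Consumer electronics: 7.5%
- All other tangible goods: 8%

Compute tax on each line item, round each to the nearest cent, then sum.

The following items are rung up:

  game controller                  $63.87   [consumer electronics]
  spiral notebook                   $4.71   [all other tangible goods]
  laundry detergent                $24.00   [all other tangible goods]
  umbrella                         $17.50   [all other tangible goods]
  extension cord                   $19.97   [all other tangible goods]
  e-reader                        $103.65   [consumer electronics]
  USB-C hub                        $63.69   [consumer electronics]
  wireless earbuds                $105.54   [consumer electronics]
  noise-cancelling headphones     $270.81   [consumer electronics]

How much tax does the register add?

Game controller $63.87: consumer electronics → 7.5% → $4.79
Spiral notebook $4.71: all other tangible goods → 8% → $0.38
Laundry detergent $24.00: all other tangible goods → 8% → $1.92
Umbrella $17.50: all other tangible goods → 8% → $1.40
Extension cord $19.97: all other tangible goods → 8% → $1.60
E-reader $103.65: consumer electronics → 7.5% → $7.77
USB-C hub $63.69: consumer electronics → 7.5% → $4.78
Wireless earbuds $105.54: consumer electronics → 7.5% → $7.92
Noise-cancelling headphones $270.81: consumer electronics → 7.5% → $20.31
Total tax = $4.79 + $0.38 + $1.92 + $1.40 + $1.60 + $7.77 + $4.78 + $7.92 + $20.31 = $50.87

$50.87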